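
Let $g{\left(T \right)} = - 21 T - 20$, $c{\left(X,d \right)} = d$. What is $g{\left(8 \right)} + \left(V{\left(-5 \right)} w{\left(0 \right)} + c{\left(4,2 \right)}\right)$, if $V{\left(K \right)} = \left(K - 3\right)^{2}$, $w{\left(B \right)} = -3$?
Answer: $-378$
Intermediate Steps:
$g{\left(T \right)} = -20 - 21 T$
$V{\left(K \right)} = \left(-3 + K\right)^{2}$
$g{\left(8 \right)} + \left(V{\left(-5 \right)} w{\left(0 \right)} + c{\left(4,2 \right)}\right) = \left(-20 - 168\right) + \left(\left(-3 - 5\right)^{2} \left(-3\right) + 2\right) = \left(-20 - 168\right) + \left(\left(-8\right)^{2} \left(-3\right) + 2\right) = -188 + \left(64 \left(-3\right) + 2\right) = -188 + \left(-192 + 2\right) = -188 - 190 = -378$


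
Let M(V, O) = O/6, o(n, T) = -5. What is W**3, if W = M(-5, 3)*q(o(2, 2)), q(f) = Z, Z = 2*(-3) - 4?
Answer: -125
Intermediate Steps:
Z = -10 (Z = -6 - 4 = -10)
M(V, O) = O/6 (M(V, O) = O*(1/6) = O/6)
q(f) = -10
W = -5 (W = ((1/6)*3)*(-10) = (1/2)*(-10) = -5)
W**3 = (-5)**3 = -125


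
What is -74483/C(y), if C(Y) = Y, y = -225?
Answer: 74483/225 ≈ 331.04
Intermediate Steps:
-74483/C(y) = -74483/(-225) = -74483*(-1/225) = 74483/225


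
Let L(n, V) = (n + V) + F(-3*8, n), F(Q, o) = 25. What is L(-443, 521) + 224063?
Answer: 224166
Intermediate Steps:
L(n, V) = 25 + V + n (L(n, V) = (n + V) + 25 = (V + n) + 25 = 25 + V + n)
L(-443, 521) + 224063 = (25 + 521 - 443) + 224063 = 103 + 224063 = 224166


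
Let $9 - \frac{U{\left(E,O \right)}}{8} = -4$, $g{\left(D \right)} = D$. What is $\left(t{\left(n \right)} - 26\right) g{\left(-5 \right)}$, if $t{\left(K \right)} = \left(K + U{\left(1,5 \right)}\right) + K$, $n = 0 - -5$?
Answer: $-440$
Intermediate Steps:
$n = 5$ ($n = 0 + 5 = 5$)
$U{\left(E,O \right)} = 104$ ($U{\left(E,O \right)} = 72 - -32 = 72 + 32 = 104$)
$t{\left(K \right)} = 104 + 2 K$ ($t{\left(K \right)} = \left(K + 104\right) + K = \left(104 + K\right) + K = 104 + 2 K$)
$\left(t{\left(n \right)} - 26\right) g{\left(-5 \right)} = \left(\left(104 + 2 \cdot 5\right) - 26\right) \left(-5\right) = \left(\left(104 + 10\right) - 26\right) \left(-5\right) = \left(114 - 26\right) \left(-5\right) = 88 \left(-5\right) = -440$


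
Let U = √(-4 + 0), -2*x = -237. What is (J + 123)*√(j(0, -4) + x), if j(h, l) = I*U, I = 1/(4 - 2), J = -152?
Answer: -29*√(474 + 4*I)/2 ≈ -315.69 - 1.332*I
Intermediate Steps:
x = 237/2 (x = -½*(-237) = 237/2 ≈ 118.50)
U = 2*I (U = √(-4) = 2*I ≈ 2.0*I)
I = ½ (I = 1/2 = ½ ≈ 0.50000)
j(h, l) = I (j(h, l) = (2*I)/2 = I)
(J + 123)*√(j(0, -4) + x) = (-152 + 123)*√(I + 237/2) = -29*√(237/2 + I)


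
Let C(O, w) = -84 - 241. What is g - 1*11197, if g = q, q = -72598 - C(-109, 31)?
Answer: -83470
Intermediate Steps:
C(O, w) = -325
q = -72273 (q = -72598 - 1*(-325) = -72598 + 325 = -72273)
g = -72273
g - 1*11197 = -72273 - 1*11197 = -72273 - 11197 = -83470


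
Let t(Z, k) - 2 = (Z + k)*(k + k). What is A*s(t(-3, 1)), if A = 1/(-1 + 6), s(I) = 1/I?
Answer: -⅒ ≈ -0.10000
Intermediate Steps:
t(Z, k) = 2 + 2*k*(Z + k) (t(Z, k) = 2 + (Z + k)*(k + k) = 2 + (Z + k)*(2*k) = 2 + 2*k*(Z + k))
A = ⅕ (A = 1/5 = ⅕ ≈ 0.20000)
A*s(t(-3, 1)) = 1/(5*(2 + 2*1² + 2*(-3)*1)) = 1/(5*(2 + 2*1 - 6)) = 1/(5*(2 + 2 - 6)) = (⅕)/(-2) = (⅕)*(-½) = -⅒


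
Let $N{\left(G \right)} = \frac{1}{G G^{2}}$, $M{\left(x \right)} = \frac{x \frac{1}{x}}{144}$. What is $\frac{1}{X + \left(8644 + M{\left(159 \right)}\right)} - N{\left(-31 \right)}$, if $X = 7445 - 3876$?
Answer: $\frac{6048577}{52392627343} \approx 0.00011545$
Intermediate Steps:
$M{\left(x \right)} = \frac{1}{144}$ ($M{\left(x \right)} = 1 \cdot \frac{1}{144} = \frac{1}{144}$)
$X = 3569$
$N{\left(G \right)} = \frac{1}{G^{3}}$
$\frac{1}{X + \left(8644 + M{\left(159 \right)}\right)} - N{\left(-31 \right)} = \frac{1}{3569 + \left(8644 + \frac{1}{144}\right)} - \frac{1}{-29791} = \frac{1}{3569 + \frac{1244737}{144}} - - \frac{1}{29791} = \frac{1}{\frac{1758673}{144}} + \frac{1}{29791} = \frac{144}{1758673} + \frac{1}{29791} = \frac{6048577}{52392627343}$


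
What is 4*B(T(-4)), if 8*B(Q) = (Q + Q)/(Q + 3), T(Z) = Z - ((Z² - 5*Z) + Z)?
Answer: 12/11 ≈ 1.0909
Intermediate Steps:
T(Z) = -Z² + 5*Z (T(Z) = Z - (Z² - 4*Z) = Z + (-Z² + 4*Z) = -Z² + 5*Z)
B(Q) = Q/(4*(3 + Q)) (B(Q) = ((Q + Q)/(Q + 3))/8 = ((2*Q)/(3 + Q))/8 = (2*Q/(3 + Q))/8 = Q/(4*(3 + Q)))
4*B(T(-4)) = 4*((-4*(5 - 1*(-4)))/(4*(3 - 4*(5 - 1*(-4))))) = 4*((-4*(5 + 4))/(4*(3 - 4*(5 + 4)))) = 4*((-4*9)/(4*(3 - 4*9))) = 4*((¼)*(-36)/(3 - 36)) = 4*((¼)*(-36)/(-33)) = 4*((¼)*(-36)*(-1/33)) = 4*(3/11) = 12/11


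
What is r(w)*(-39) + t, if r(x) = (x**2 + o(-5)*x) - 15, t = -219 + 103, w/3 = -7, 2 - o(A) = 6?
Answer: -20006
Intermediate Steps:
o(A) = -4 (o(A) = 2 - 1*6 = 2 - 6 = -4)
w = -21 (w = 3*(-7) = -21)
t = -116
r(x) = -15 + x**2 - 4*x (r(x) = (x**2 - 4*x) - 15 = -15 + x**2 - 4*x)
r(w)*(-39) + t = (-15 + (-21)**2 - 4*(-21))*(-39) - 116 = (-15 + 441 + 84)*(-39) - 116 = 510*(-39) - 116 = -19890 - 116 = -20006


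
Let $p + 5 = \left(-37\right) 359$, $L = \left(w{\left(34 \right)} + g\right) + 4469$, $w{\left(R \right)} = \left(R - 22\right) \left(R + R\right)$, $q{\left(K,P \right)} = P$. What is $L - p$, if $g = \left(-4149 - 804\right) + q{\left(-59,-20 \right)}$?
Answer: $13600$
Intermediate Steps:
$w{\left(R \right)} = 2 R \left(-22 + R\right)$ ($w{\left(R \right)} = \left(R - 22\right) 2 R = \left(-22 + R\right) 2 R = 2 R \left(-22 + R\right)$)
$g = -4973$ ($g = \left(-4149 - 804\right) - 20 = -4953 - 20 = -4973$)
$L = 312$ ($L = \left(2 \cdot 34 \left(-22 + 34\right) - 4973\right) + 4469 = \left(2 \cdot 34 \cdot 12 - 4973\right) + 4469 = \left(816 - 4973\right) + 4469 = -4157 + 4469 = 312$)
$p = -13288$ ($p = -5 - 13283 = -13288$)
$L - p = 312 - -13288 = 312 + 13288 = 13600$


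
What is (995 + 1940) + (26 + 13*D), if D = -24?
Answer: 2649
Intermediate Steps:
(995 + 1940) + (26 + 13*D) = (995 + 1940) + (26 + 13*(-24)) = 2935 + (26 - 312) = 2935 - 286 = 2649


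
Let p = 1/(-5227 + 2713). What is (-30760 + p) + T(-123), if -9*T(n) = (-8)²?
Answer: -232045555/7542 ≈ -30767.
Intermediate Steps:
T(n) = -64/9 (T(n) = -⅑*(-8)² = -⅑*64 = -64/9)
p = -1/2514 (p = 1/(-2514) = -1/2514 ≈ -0.00039777)
(-30760 + p) + T(-123) = (-30760 - 1/2514) - 64/9 = -77330641/2514 - 64/9 = -232045555/7542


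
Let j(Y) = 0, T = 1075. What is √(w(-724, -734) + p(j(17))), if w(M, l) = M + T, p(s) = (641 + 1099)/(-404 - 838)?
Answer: √1664441/69 ≈ 18.698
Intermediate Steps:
p(s) = -290/207 (p(s) = 1740/(-1242) = 1740*(-1/1242) = -290/207)
w(M, l) = 1075 + M (w(M, l) = M + 1075 = 1075 + M)
√(w(-724, -734) + p(j(17))) = √((1075 - 724) - 290/207) = √(351 - 290/207) = √(72367/207) = √1664441/69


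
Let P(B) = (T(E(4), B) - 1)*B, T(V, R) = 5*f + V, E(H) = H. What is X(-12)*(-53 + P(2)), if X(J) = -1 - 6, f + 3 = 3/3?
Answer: 469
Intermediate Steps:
f = -2 (f = -3 + 3/3 = -3 + 3*(⅓) = -3 + 1 = -2)
X(J) = -7
T(V, R) = -10 + V (T(V, R) = 5*(-2) + V = -10 + V)
P(B) = -7*B (P(B) = ((-10 + 4) - 1)*B = (-6 - 1)*B = -7*B)
X(-12)*(-53 + P(2)) = -7*(-53 - 7*2) = -7*(-53 - 14) = -7*(-67) = 469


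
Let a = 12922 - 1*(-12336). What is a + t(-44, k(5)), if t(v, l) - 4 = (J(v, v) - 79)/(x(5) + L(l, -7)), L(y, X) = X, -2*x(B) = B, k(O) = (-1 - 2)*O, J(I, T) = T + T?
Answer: 480312/19 ≈ 25280.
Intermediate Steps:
J(I, T) = 2*T
k(O) = -3*O
x(B) = -B/2
a = 25258 (a = 12922 + 12336 = 25258)
t(v, l) = 234/19 - 4*v/19 (t(v, l) = 4 + (2*v - 79)/(-1/2*5 - 7) = 4 + (-79 + 2*v)/(-5/2 - 7) = 4 + (-79 + 2*v)/(-19/2) = 4 + (-79 + 2*v)*(-2/19) = 4 + (158/19 - 4*v/19) = 234/19 - 4*v/19)
a + t(-44, k(5)) = 25258 + (234/19 - 4/19*(-44)) = 25258 + (234/19 + 176/19) = 25258 + 410/19 = 480312/19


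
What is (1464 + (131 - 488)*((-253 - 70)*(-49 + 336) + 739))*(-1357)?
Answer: -44552885586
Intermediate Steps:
(1464 + (131 - 488)*((-253 - 70)*(-49 + 336) + 739))*(-1357) = (1464 - 357*(-323*287 + 739))*(-1357) = (1464 - 357*(-92701 + 739))*(-1357) = (1464 - 357*(-91962))*(-1357) = (1464 + 32830434)*(-1357) = 32831898*(-1357) = -44552885586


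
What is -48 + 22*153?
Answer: 3318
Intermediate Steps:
-48 + 22*153 = -48 + 3366 = 3318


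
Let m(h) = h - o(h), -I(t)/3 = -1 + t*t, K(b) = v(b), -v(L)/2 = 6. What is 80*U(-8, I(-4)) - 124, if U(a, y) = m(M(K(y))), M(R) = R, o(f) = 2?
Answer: -1244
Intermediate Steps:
v(L) = -12 (v(L) = -2*6 = -12)
K(b) = -12
I(t) = 3 - 3*t² (I(t) = -3*(-1 + t*t) = -3*(-1 + t²) = 3 - 3*t²)
m(h) = -2 + h (m(h) = h - 1*2 = h - 2 = -2 + h)
U(a, y) = -14 (U(a, y) = -2 - 12 = -14)
80*U(-8, I(-4)) - 124 = 80*(-14) - 124 = -1120 - 124 = -1244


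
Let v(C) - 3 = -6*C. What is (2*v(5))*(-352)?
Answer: 19008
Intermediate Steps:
v(C) = 3 - 6*C
(2*v(5))*(-352) = (2*(3 - 6*5))*(-352) = (2*(3 - 30))*(-352) = (2*(-27))*(-352) = -54*(-352) = 19008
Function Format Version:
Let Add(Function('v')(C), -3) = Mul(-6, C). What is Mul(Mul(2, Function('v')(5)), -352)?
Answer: 19008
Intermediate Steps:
Function('v')(C) = Add(3, Mul(-6, C))
Mul(Mul(2, Function('v')(5)), -352) = Mul(Mul(2, Add(3, Mul(-6, 5))), -352) = Mul(Mul(2, Add(3, -30)), -352) = Mul(Mul(2, -27), -352) = Mul(-54, -352) = 19008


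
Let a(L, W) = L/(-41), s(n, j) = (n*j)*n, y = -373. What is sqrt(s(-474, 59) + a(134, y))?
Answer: sqrt(22283135510)/41 ≈ 3640.9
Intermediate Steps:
s(n, j) = j*n**2 (s(n, j) = (j*n)*n = j*n**2)
a(L, W) = -L/41 (a(L, W) = L*(-1/41) = -L/41)
sqrt(s(-474, 59) + a(134, y)) = sqrt(59*(-474)**2 - 1/41*134) = sqrt(59*224676 - 134/41) = sqrt(13255884 - 134/41) = sqrt(543491110/41) = sqrt(22283135510)/41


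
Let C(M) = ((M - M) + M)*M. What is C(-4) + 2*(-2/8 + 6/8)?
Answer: 17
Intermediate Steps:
C(M) = M**2 (C(M) = (0 + M)*M = M*M = M**2)
C(-4) + 2*(-2/8 + 6/8) = (-4)**2 + 2*(-2/8 + 6/8) = 16 + 2*(-2*1/8 + 6*(1/8)) = 16 + 2*(-1/4 + 3/4) = 16 + 2*(1/2) = 16 + 1 = 17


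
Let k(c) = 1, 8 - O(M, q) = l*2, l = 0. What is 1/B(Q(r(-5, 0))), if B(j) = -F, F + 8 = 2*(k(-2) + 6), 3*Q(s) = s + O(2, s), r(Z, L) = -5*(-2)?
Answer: -1/6 ≈ -0.16667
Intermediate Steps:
r(Z, L) = 10
O(M, q) = 8 (O(M, q) = 8 - 0*2 = 8 - 1*0 = 8 + 0 = 8)
Q(s) = 8/3 + s/3 (Q(s) = (s + 8)/3 = (8 + s)/3 = 8/3 + s/3)
F = 6 (F = -8 + 2*(1 + 6) = -8 + 2*7 = -8 + 14 = 6)
B(j) = -6 (B(j) = -1*6 = -6)
1/B(Q(r(-5, 0))) = 1/(-6) = -1/6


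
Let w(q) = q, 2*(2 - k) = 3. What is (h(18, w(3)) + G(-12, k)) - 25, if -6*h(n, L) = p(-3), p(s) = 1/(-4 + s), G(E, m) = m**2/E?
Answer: -8399/336 ≈ -24.997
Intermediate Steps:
k = 1/2 (k = 2 - 1/2*3 = 2 - 3/2 = 1/2 ≈ 0.50000)
G(E, m) = m**2/E
h(n, L) = 1/42 (h(n, L) = -1/(6*(-4 - 3)) = -1/6/(-7) = -1/6*(-1/7) = 1/42)
(h(18, w(3)) + G(-12, k)) - 25 = (1/42 + (1/2)**2/(-12)) - 25 = (1/42 - 1/12*1/4) - 25 = (1/42 - 1/48) - 25 = 1/336 - 25 = -8399/336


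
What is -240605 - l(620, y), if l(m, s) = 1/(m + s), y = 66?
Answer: -165055031/686 ≈ -2.4061e+5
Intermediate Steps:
-240605 - l(620, y) = -240605 - 1/(620 + 66) = -240605 - 1/686 = -165055031/686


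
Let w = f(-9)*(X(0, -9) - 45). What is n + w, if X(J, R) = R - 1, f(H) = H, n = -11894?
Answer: -11399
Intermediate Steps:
X(J, R) = -1 + R
w = 495 (w = -9*((-1 - 9) - 45) = -9*(-10 - 45) = -9*(-55) = 495)
n + w = -11894 + 495 = -11399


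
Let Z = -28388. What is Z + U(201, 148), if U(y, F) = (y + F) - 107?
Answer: -28146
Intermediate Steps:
U(y, F) = -107 + F + y (U(y, F) = (F + y) - 107 = -107 + F + y)
Z + U(201, 148) = -28388 + (-107 + 148 + 201) = -28388 + 242 = -28146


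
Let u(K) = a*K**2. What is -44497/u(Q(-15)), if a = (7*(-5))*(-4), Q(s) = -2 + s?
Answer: -44497/40460 ≈ -1.0998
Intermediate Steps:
a = 140 (a = -35*(-4) = 140)
u(K) = 140*K**2
-44497/u(Q(-15)) = -44497*1/(140*(-2 - 15)**2) = -44497/(140*(-17)**2) = -44497/(140*289) = -44497/40460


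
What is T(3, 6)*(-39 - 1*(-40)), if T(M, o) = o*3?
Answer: 18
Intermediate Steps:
T(M, o) = 3*o
T(3, 6)*(-39 - 1*(-40)) = (3*6)*(-39 - 1*(-40)) = 18*(-39 + 40) = 18*1 = 18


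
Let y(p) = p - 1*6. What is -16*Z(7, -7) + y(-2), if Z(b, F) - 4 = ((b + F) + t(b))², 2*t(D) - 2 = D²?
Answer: -10476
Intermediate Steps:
y(p) = -6 + p (y(p) = p - 6 = -6 + p)
t(D) = 1 + D²/2
Z(b, F) = 4 + (1 + F + b + b²/2)² (Z(b, F) = 4 + ((b + F) + (1 + b²/2))² = 4 + ((F + b) + (1 + b²/2))² = 4 + (1 + F + b + b²/2)²)
-16*Z(7, -7) + y(-2) = -16*(4 + (2 + 7² + 2*(-7) + 2*7)²/4) + (-6 - 2) = -16*(4 + (2 + 49 - 14 + 14)²/4) - 8 = -16*(4 + (¼)*51²) - 8 = -16*(4 + (¼)*2601) - 8 = -16*(4 + 2601/4) - 8 = -16*2617/4 - 8 = -10468 - 8 = -10476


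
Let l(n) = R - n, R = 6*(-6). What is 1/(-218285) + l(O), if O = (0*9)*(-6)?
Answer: -7858261/218285 ≈ -36.000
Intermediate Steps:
R = -36
O = 0 (O = 0*(-6) = 0)
l(n) = -36 - n
1/(-218285) + l(O) = 1/(-218285) + (-36 - 1*0) = -1/218285 + (-36 + 0) = -1/218285 - 36 = -7858261/218285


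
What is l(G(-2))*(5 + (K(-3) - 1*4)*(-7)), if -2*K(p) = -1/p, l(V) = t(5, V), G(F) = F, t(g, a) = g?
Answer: 1025/6 ≈ 170.83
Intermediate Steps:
l(V) = 5
K(p) = 1/(2*p) (K(p) = -(-1)/(2*p) = 1/(2*p))
l(G(-2))*(5 + (K(-3) - 1*4)*(-7)) = 5*(5 + ((½)/(-3) - 1*4)*(-7)) = 5*(5 + ((½)*(-⅓) - 4)*(-7)) = 5*(5 + (-⅙ - 4)*(-7)) = 5*(5 - 25/6*(-7)) = 5*(5 + 175/6) = 5*(205/6) = 1025/6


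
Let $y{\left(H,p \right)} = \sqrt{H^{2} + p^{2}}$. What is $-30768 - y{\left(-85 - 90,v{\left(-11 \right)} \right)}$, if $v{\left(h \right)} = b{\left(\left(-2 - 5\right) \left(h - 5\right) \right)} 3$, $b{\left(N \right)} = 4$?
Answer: $-30768 - \sqrt{30769} \approx -30943.0$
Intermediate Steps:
$v{\left(h \right)} = 12$ ($v{\left(h \right)} = 4 \cdot 3 = 12$)
$-30768 - y{\left(-85 - 90,v{\left(-11 \right)} \right)} = -30768 - \sqrt{\left(-85 - 90\right)^{2} + 12^{2}} = -30768 - \sqrt{\left(-85 - 90\right)^{2} + 144} = -30768 - \sqrt{\left(-175\right)^{2} + 144} = -30768 - \sqrt{30625 + 144} = -30768 - \sqrt{30769}$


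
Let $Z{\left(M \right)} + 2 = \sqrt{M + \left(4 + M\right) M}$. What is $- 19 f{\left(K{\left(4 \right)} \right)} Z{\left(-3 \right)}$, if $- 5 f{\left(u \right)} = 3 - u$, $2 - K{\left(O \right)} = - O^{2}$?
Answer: $114 - 57 i \sqrt{6} \approx 114.0 - 139.62 i$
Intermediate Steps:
$Z{\left(M \right)} = -2 + \sqrt{M + M \left(4 + M\right)}$ ($Z{\left(M \right)} = -2 + \sqrt{M + \left(4 + M\right) M} = -2 + \sqrt{M + M \left(4 + M\right)}$)
$K{\left(O \right)} = 2 + O^{2}$ ($K{\left(O \right)} = 2 - - O^{2} = 2 + O^{2}$)
$f{\left(u \right)} = - \frac{3}{5} + \frac{u}{5}$ ($f{\left(u \right)} = - \frac{3 - u}{5} = - \frac{3}{5} + \frac{u}{5}$)
$- 19 f{\left(K{\left(4 \right)} \right)} Z{\left(-3 \right)} = - 19 \left(- \frac{3}{5} + \frac{2 + 4^{2}}{5}\right) \left(-2 + \sqrt{- 3 \left(5 - 3\right)}\right) = - 19 \left(- \frac{3}{5} + \frac{2 + 16}{5}\right) \left(-2 + \sqrt{\left(-3\right) 2}\right) = - 19 \left(- \frac{3}{5} + \frac{1}{5} \cdot 18\right) \left(-2 + \sqrt{-6}\right) = - 19 \left(- \frac{3}{5} + \frac{18}{5}\right) \left(-2 + i \sqrt{6}\right) = \left(-19\right) 3 \left(-2 + i \sqrt{6}\right) = - 57 \left(-2 + i \sqrt{6}\right) = 114 - 57 i \sqrt{6}$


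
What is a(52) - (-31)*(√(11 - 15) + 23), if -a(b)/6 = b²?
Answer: -15511 + 62*I ≈ -15511.0 + 62.0*I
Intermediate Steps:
a(b) = -6*b²
a(52) - (-31)*(√(11 - 15) + 23) = -6*52² - (-31)*(√(11 - 15) + 23) = -6*2704 - (-31)*(√(-4) + 23) = -16224 - (-31)*(2*I + 23) = -16224 - (-31)*(23 + 2*I) = -16224 - (-713 - 62*I) = -16224 + (713 + 62*I) = -15511 + 62*I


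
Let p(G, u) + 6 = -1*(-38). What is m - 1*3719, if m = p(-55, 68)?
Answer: -3687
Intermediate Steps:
p(G, u) = 32 (p(G, u) = -6 - 1*(-38) = -6 + 38 = 32)
m = 32
m - 1*3719 = 32 - 1*3719 = 32 - 3719 = -3687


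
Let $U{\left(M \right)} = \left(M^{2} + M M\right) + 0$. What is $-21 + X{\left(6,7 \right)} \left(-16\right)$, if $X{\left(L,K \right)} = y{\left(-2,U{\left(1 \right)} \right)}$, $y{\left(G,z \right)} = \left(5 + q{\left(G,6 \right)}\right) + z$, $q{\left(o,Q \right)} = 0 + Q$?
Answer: $-229$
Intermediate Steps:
$q{\left(o,Q \right)} = Q$
$U{\left(M \right)} = 2 M^{2}$ ($U{\left(M \right)} = \left(M^{2} + M^{2}\right) + 0 = 2 M^{2} + 0 = 2 M^{2}$)
$y{\left(G,z \right)} = 11 + z$ ($y{\left(G,z \right)} = \left(5 + 6\right) + z = 11 + z$)
$X{\left(L,K \right)} = 13$ ($X{\left(L,K \right)} = 11 + 2 \cdot 1^{2} = 11 + 2 \cdot 1 = 11 + 2 = 13$)
$-21 + X{\left(6,7 \right)} \left(-16\right) = -21 + 13 \left(-16\right) = -21 - 208 = -229$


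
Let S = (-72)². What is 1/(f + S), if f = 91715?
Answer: 1/96899 ≈ 1.0320e-5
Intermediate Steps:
S = 5184
1/(f + S) = 1/(91715 + 5184) = 1/96899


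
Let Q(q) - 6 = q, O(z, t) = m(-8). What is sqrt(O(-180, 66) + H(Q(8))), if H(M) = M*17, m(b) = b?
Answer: sqrt(230) ≈ 15.166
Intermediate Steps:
O(z, t) = -8
Q(q) = 6 + q
H(M) = 17*M
sqrt(O(-180, 66) + H(Q(8))) = sqrt(-8 + 17*(6 + 8)) = sqrt(-8 + 17*14) = sqrt(-8 + 238) = sqrt(230)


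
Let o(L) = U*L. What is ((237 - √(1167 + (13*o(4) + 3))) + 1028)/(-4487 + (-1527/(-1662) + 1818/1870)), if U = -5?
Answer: -655257350/2323241629 + 517990*√910/2323241629 ≈ -0.27532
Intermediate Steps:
o(L) = -5*L
((237 - √(1167 + (13*o(4) + 3))) + 1028)/(-4487 + (-1527/(-1662) + 1818/1870)) = ((237 - √(1167 + (13*(-5*4) + 3))) + 1028)/(-4487 + (-1527/(-1662) + 1818/1870)) = ((237 - √(1167 + (13*(-20) + 3))) + 1028)/(-4487 + (-1527*(-1/1662) + 1818*(1/1870))) = ((237 - √(1167 + (-260 + 3))) + 1028)/(-4487 + (509/554 + 909/935)) = ((237 - √(1167 - 257)) + 1028)/(-4487 + 979501/517990) = ((237 - √910) + 1028)/(-2323241629/517990) = (1265 - √910)*(-517990/2323241629) = -655257350/2323241629 + 517990*√910/2323241629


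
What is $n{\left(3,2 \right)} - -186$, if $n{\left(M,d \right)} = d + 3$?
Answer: $191$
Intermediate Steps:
$n{\left(M,d \right)} = 3 + d$
$n{\left(3,2 \right)} - -186 = \left(3 + 2\right) - -186 = 5 + 186 = 191$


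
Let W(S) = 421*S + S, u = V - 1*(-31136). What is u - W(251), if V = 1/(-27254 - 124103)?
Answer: -11319384603/151357 ≈ -74786.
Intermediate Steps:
V = -1/151357 (V = 1/(-151357) = -1/151357 ≈ -6.6069e-6)
u = 4712651551/151357 (u = -1/151357 - 1*(-31136) = -1/151357 + 31136 = 4712651551/151357 ≈ 31136.)
W(S) = 422*S
u - W(251) = 4712651551/151357 - 422*251 = 4712651551/151357 - 1*105922 = 4712651551/151357 - 105922 = -11319384603/151357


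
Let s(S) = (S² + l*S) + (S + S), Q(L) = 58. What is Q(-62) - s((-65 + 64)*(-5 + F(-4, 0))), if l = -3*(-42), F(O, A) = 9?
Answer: 554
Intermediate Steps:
l = 126
s(S) = S² + 128*S (s(S) = (S² + 126*S) + (S + S) = (S² + 126*S) + 2*S = S² + 128*S)
Q(-62) - s((-65 + 64)*(-5 + F(-4, 0))) = 58 - (-65 + 64)*(-5 + 9)*(128 + (-65 + 64)*(-5 + 9)) = 58 - (-1*4)*(128 - 1*4) = 58 - (-4)*(128 - 4) = 58 - (-4)*124 = 58 - 1*(-496) = 58 + 496 = 554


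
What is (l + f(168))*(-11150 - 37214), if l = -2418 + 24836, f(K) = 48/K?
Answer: -7589665792/7 ≈ -1.0842e+9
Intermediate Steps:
l = 22418
(l + f(168))*(-11150 - 37214) = (22418 + 48/168)*(-11150 - 37214) = (22418 + 48*(1/168))*(-48364) = (22418 + 2/7)*(-48364) = (156928/7)*(-48364) = -7589665792/7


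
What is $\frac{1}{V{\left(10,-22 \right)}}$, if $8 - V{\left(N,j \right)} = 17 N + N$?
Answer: $- \frac{1}{172} \approx -0.005814$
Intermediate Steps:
$V{\left(N,j \right)} = 8 - 18 N$ ($V{\left(N,j \right)} = 8 - \left(17 N + N\right) = 8 - 18 N$)
$\frac{1}{V{\left(10,-22 \right)}} = \frac{1}{8 - 180} = \frac{1}{-172} = - \frac{1}{172}$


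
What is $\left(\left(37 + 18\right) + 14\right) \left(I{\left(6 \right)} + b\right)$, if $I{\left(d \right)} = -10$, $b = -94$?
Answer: $-7176$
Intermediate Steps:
$\left(\left(37 + 18\right) + 14\right) \left(I{\left(6 \right)} + b\right) = \left(\left(37 + 18\right) + 14\right) \left(-10 - 94\right) = \left(55 + 14\right) \left(-104\right) = 69 \left(-104\right) = -7176$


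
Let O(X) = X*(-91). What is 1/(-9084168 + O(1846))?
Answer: -1/9252154 ≈ -1.0808e-7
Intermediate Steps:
O(X) = -91*X
1/(-9084168 + O(1846)) = 1/(-9084168 - 91*1846) = 1/(-9084168 - 167986) = 1/(-9252154) = -1/9252154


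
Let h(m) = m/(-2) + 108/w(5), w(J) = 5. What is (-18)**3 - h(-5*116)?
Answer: -30718/5 ≈ -6143.6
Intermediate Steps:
h(m) = 108/5 - m/2 (h(m) = m/(-2) + 108/5 = m*(-1/2) + 108*(1/5) = -m/2 + 108/5 = 108/5 - m/2)
(-18)**3 - h(-5*116) = (-18)**3 - (108/5 - (-5)*116/2) = -5832 - (108/5 - 1/2*(-580)) = -5832 - (108/5 + 290) = -5832 - 1*1558/5 = -5832 - 1558/5 = -30718/5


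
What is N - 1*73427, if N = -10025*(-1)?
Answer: -63402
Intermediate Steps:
N = 10025
N - 1*73427 = 10025 - 1*73427 = 10025 - 73427 = -63402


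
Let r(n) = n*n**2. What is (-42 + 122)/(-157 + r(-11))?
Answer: -5/93 ≈ -0.053763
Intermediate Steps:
r(n) = n**3
(-42 + 122)/(-157 + r(-11)) = (-42 + 122)/(-157 + (-11)**3) = 80/(-157 - 1331) = 80/(-1488) = -1/1488*80 = -5/93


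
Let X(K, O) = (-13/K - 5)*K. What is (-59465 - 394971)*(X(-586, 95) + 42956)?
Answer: -20846342628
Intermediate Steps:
X(K, O) = K*(-5 - 13/K) (X(K, O) = (-5 - 13/K)*K = K*(-5 - 13/K))
(-59465 - 394971)*(X(-586, 95) + 42956) = (-59465 - 394971)*((-13 - 5*(-586)) + 42956) = -454436*((-13 + 2930) + 42956) = -454436*(2917 + 42956) = -454436*45873 = -20846342628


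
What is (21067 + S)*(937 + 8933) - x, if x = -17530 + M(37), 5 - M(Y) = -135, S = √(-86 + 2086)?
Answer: 207948680 + 197400*√5 ≈ 2.0839e+8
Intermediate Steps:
S = 20*√5 (S = √2000 = 20*√5 ≈ 44.721)
M(Y) = 140 (M(Y) = 5 - 1*(-135) = 5 + 135 = 140)
x = -17390 (x = -17530 + 140 = -17390)
(21067 + S)*(937 + 8933) - x = (21067 + 20*√5)*(937 + 8933) - 1*(-17390) = (21067 + 20*√5)*9870 + 17390 = (207931290 + 197400*√5) + 17390 = 207948680 + 197400*√5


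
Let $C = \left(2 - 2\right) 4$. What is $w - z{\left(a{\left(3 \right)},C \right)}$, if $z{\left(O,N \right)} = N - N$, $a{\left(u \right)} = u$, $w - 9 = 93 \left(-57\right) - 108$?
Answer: $-5400$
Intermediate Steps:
$w = -5400$ ($w = 9 + \left(93 \left(-57\right) - 108\right) = 9 - 5409 = -5400$)
$C = 0$ ($C = 0 \cdot 4 = 0$)
$z{\left(O,N \right)} = 0$
$w - z{\left(a{\left(3 \right)},C \right)} = -5400 - 0 = -5400 + 0 = -5400$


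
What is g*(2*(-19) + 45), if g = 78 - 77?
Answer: 7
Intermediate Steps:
g = 1
g*(2*(-19) + 45) = 1*(2*(-19) + 45) = 1*(-38 + 45) = 1*7 = 7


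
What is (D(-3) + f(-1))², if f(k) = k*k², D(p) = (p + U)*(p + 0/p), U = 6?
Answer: 100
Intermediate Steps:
D(p) = p*(6 + p) (D(p) = (p + 6)*(p + 0/p) = (6 + p)*(p + 0) = (6 + p)*p = p*(6 + p))
f(k) = k³
(D(-3) + f(-1))² = (-3*(6 - 3) + (-1)³)² = (-3*3 - 1)² = (-9 - 1)² = (-10)² = 100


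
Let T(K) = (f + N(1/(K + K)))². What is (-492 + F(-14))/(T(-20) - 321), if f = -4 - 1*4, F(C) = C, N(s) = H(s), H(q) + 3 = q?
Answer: 809600/319119 ≈ 2.5370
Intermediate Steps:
H(q) = -3 + q
N(s) = -3 + s
f = -8 (f = -4 - 4 = -8)
T(K) = (-11 + 1/(2*K))² (T(K) = (-8 + (-3 + 1/(K + K)))² = (-8 + (-3 + 1/(2*K)))² = (-11 + 1/(2*K))²)
(-492 + F(-14))/(T(-20) - 321) = (-492 - 14)/((¼)*(-1 + 22*(-20))²/(-20)² - 321) = -506/((¼)*(1/400)*(-1 - 440)² - 321) = -506/((¼)*(1/400)*(-441)² - 321) = -506/((¼)*(1/400)*194481 - 321) = -506/(194481/1600 - 321) = -506/(-319119/1600) = -506*(-1600/319119) = 809600/319119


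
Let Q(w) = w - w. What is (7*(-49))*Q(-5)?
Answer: 0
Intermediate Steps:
Q(w) = 0
(7*(-49))*Q(-5) = (7*(-49))*0 = -343*0 = 0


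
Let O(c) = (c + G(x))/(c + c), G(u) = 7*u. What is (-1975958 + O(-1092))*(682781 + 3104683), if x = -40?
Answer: -97290276345700/13 ≈ -7.4839e+12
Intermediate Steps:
O(c) = (-280 + c)/(2*c) (O(c) = (c + 7*(-40))/(c + c) = (c - 280)/((2*c)) = (-280 + c)*(1/(2*c)) = (-280 + c)/(2*c))
(-1975958 + O(-1092))*(682781 + 3104683) = (-1975958 + (½)*(-280 - 1092)/(-1092))*(682781 + 3104683) = (-1975958 + (½)*(-1/1092)*(-1372))*3787464 = (-1975958 + 49/78)*3787464 = -154124675/78*3787464 = -97290276345700/13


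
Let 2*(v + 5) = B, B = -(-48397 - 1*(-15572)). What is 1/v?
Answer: 2/32815 ≈ 6.0948e-5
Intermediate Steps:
B = 32825 (B = -(-48397 + 15572) = -1*(-32825) = 32825)
v = 32815/2 (v = -5 + (½)*32825 = -5 + 32825/2 = 32815/2 ≈ 16408.)
1/v = 1/(32815/2) = 2/32815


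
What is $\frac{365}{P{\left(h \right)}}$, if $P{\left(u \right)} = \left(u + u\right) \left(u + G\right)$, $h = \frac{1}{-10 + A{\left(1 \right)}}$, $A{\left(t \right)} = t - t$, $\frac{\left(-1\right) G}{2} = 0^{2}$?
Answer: $18250$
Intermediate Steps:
$G = 0$ ($G = - 2 \cdot 0^{2} = \left(-2\right) 0 = 0$)
$A{\left(t \right)} = 0$
$h = - \frac{1}{10}$ ($h = \frac{1}{-10 + 0} = \frac{1}{-10} = - \frac{1}{10} \approx -0.1$)
$P{\left(u \right)} = 2 u^{2}$ ($P{\left(u \right)} = \left(u + u\right) \left(u + 0\right) = 2 u u = 2 u^{2}$)
$\frac{365}{P{\left(h \right)}} = \frac{365}{2 \left(- \frac{1}{10}\right)^{2}} = \frac{365}{2 \cdot \frac{1}{100}} = 365 \frac{1}{\frac{1}{50}} = 365 \cdot 50 = 18250$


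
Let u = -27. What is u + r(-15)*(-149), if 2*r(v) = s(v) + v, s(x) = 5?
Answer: 718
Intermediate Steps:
r(v) = 5/2 + v/2 (r(v) = (5 + v)/2 = 5/2 + v/2)
u + r(-15)*(-149) = -27 + (5/2 + (½)*(-15))*(-149) = -27 + (5/2 - 15/2)*(-149) = -27 - 5*(-149) = -27 + 745 = 718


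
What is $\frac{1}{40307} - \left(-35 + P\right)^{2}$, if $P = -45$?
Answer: $- \frac{257964799}{40307} \approx -6400.0$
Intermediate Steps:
$\frac{1}{40307} - \left(-35 + P\right)^{2} = \frac{1}{40307} - \left(-35 - 45\right)^{2} = \frac{1}{40307} - \left(-80\right)^{2} = \frac{1}{40307} - 6400 = - \frac{257964799}{40307}$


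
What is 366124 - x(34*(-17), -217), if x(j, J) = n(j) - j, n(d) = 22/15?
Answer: 5483168/15 ≈ 3.6554e+5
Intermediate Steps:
n(d) = 22/15 (n(d) = 22*(1/15) = 22/15)
x(j, J) = 22/15 - j
366124 - x(34*(-17), -217) = 366124 - (22/15 - 34*(-17)) = 366124 - (22/15 - 1*(-578)) = 366124 - (22/15 + 578) = 366124 - 1*8692/15 = 366124 - 8692/15 = 5483168/15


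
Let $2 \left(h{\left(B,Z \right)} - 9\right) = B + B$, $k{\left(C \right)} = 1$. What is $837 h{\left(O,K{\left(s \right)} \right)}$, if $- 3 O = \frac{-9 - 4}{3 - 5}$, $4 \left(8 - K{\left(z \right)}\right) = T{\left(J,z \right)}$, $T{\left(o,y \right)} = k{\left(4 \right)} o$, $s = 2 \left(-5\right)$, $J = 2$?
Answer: $\frac{11439}{2} \approx 5719.5$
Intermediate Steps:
$s = -10$
$T{\left(o,y \right)} = o$ ($T{\left(o,y \right)} = 1 o = o$)
$K{\left(z \right)} = \frac{15}{2}$ ($K{\left(z \right)} = 8 - \frac{1}{2} = \frac{15}{2}$)
$O = - \frac{13}{6}$ ($O = - \frac{\left(-9 - 4\right) \frac{1}{3 - 5}}{3} = - \frac{\left(-13\right) \frac{1}{-2}}{3} = - \frac{\left(-13\right) \left(- \frac{1}{2}\right)}{3} = \left(- \frac{1}{3}\right) \frac{13}{2} = - \frac{13}{6} \approx -2.1667$)
$h{\left(B,Z \right)} = 9 + B$ ($h{\left(B,Z \right)} = 9 + \frac{B + B}{2} = 9 + \frac{2 B}{2} = 9 + B$)
$837 h{\left(O,K{\left(s \right)} \right)} = 837 \left(9 - \frac{13}{6}\right) = 837 \cdot \frac{41}{6} = \frac{11439}{2}$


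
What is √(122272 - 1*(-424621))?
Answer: √546893 ≈ 739.52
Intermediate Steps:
√(122272 - 1*(-424621)) = √(122272 + 424621) = √546893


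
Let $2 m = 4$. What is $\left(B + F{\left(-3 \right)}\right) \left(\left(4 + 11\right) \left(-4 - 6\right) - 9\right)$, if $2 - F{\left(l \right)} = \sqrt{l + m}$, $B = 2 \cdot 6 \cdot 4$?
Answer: $-7950 + 159 i \approx -7950.0 + 159.0 i$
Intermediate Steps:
$m = 2$ ($m = \frac{1}{2} \cdot 4 = 2$)
$B = 48$ ($B = 12 \cdot 4 = 48$)
$F{\left(l \right)} = 2 - \sqrt{2 + l}$ ($F{\left(l \right)} = 2 - \sqrt{l + 2} = 2 - \sqrt{2 + l}$)
$\left(B + F{\left(-3 \right)}\right) \left(\left(4 + 11\right) \left(-4 - 6\right) - 9\right) = \left(48 + \left(2 - \sqrt{2 - 3}\right)\right) \left(\left(4 + 11\right) \left(-4 - 6\right) - 9\right) = \left(48 + \left(2 - \sqrt{-1}\right)\right) \left(15 \left(-10\right) - 9\right) = \left(48 + \left(2 - i\right)\right) \left(-150 - 9\right) = \left(50 - i\right) \left(-159\right) = -7950 + 159 i$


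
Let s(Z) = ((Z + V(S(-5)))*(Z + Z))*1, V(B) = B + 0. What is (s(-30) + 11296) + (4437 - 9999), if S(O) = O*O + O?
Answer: 6334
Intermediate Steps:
S(O) = O + O**2 (S(O) = O**2 + O = O + O**2)
V(B) = B
s(Z) = 2*Z*(20 + Z) (s(Z) = ((Z - 5*(1 - 5))*(Z + Z))*1 = ((Z - 5*(-4))*(2*Z))*1 = ((Z + 20)*(2*Z))*1 = ((20 + Z)*(2*Z))*1 = (2*Z*(20 + Z))*1 = 2*Z*(20 + Z))
(s(-30) + 11296) + (4437 - 9999) = (2*(-30)*(20 - 30) + 11296) + (4437 - 9999) = (2*(-30)*(-10) + 11296) - 5562 = (600 + 11296) - 5562 = 11896 - 5562 = 6334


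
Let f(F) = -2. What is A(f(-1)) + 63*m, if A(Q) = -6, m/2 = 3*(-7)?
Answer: -2652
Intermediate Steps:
m = -42 (m = 2*(3*(-7)) = 2*(-21) = -42)
A(f(-1)) + 63*m = -6 + 63*(-42) = -6 - 2646 = -2652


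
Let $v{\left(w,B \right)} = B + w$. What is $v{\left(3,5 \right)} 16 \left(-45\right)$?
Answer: $-5760$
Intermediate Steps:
$v{\left(3,5 \right)} 16 \left(-45\right) = \left(5 + 3\right) 16 \left(-45\right) = 8 \cdot 16 \left(-45\right) = 128 \left(-45\right) = -5760$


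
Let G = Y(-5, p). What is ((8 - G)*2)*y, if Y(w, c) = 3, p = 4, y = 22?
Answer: 220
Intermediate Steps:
G = 3
((8 - G)*2)*y = ((8 - 1*3)*2)*22 = ((8 - 3)*2)*22 = (5*2)*22 = 10*22 = 220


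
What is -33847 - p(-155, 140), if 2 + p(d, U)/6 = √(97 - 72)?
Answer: -33865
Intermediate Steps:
p(d, U) = 18 (p(d, U) = -12 + 6*√(97 - 72) = -12 + 6*√25 = -12 + 6*5 = -12 + 30 = 18)
-33847 - p(-155, 140) = -33847 - 1*18 = -33847 - 18 = -33865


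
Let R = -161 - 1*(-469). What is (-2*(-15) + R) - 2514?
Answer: -2176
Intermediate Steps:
R = 308 (R = -161 + 469 = 308)
(-2*(-15) + R) - 2514 = (-2*(-15) + 308) - 2514 = (30 + 308) - 2514 = 338 - 2514 = -2176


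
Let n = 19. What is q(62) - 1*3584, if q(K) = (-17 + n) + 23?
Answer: -3559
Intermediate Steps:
q(K) = 25 (q(K) = (-17 + 19) + 23 = 2 + 23 = 25)
q(62) - 1*3584 = 25 - 1*3584 = 25 - 3584 = -3559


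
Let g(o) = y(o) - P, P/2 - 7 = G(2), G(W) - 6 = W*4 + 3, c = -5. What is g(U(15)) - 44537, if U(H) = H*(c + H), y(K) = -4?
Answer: -44589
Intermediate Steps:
G(W) = 9 + 4*W (G(W) = 6 + (W*4 + 3) = 6 + (4*W + 3) = 6 + (3 + 4*W) = 9 + 4*W)
P = 48 (P = 14 + 2*(9 + 4*2) = 14 + 2*(9 + 8) = 14 + 2*17 = 14 + 34 = 48)
U(H) = H*(-5 + H)
g(o) = -52 (g(o) = -4 - 1*48 = -4 - 48 = -52)
g(U(15)) - 44537 = -52 - 44537 = -44589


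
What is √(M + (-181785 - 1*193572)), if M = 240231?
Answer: 3*I*√15014 ≈ 367.59*I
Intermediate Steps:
√(M + (-181785 - 1*193572)) = √(240231 + (-181785 - 1*193572)) = √(240231 + (-181785 - 193572)) = √(240231 - 375357) = √(-135126) = 3*I*√15014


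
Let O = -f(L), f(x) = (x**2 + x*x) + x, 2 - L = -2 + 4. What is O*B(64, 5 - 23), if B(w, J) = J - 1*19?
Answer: 0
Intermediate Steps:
L = 0 (L = 2 - (-2 + 4) = 2 - 1*2 = 2 - 2 = 0)
f(x) = x + 2*x**2 (f(x) = (x**2 + x**2) + x = 2*x**2 + x = x + 2*x**2)
B(w, J) = -19 + J (B(w, J) = J - 19 = -19 + J)
O = 0 (O = -0*(1 + 2*0) = -0*(1 + 0) = -0 = -1*0 = 0)
O*B(64, 5 - 23) = 0*(-19 + (5 - 23)) = 0*(-19 - 18) = 0*(-37) = 0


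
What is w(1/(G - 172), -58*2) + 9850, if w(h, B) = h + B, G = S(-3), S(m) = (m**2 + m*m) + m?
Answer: 1528237/157 ≈ 9734.0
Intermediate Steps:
S(m) = m + 2*m**2 (S(m) = (m**2 + m**2) + m = 2*m**2 + m = m + 2*m**2)
G = 15 (G = -3*(1 + 2*(-3)) = -3*(1 - 6) = -3*(-5) = 15)
w(h, B) = B + h
w(1/(G - 172), -58*2) + 9850 = (-58*2 + 1/(15 - 172)) + 9850 = (-116 + 1/(-157)) + 9850 = (-116 - 1/157) + 9850 = -18213/157 + 9850 = 1528237/157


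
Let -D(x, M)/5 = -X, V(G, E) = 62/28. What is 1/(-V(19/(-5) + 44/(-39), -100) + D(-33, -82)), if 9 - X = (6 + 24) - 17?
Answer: -14/311 ≈ -0.045016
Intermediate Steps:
V(G, E) = 31/14 (V(G, E) = 62*(1/28) = 31/14)
X = -4 (X = 9 - ((6 + 24) - 17) = 9 - (30 - 17) = 9 - 1*13 = 9 - 13 = -4)
D(x, M) = -20 (D(x, M) = -(-5)*(-4) = -5*4 = -20)
1/(-V(19/(-5) + 44/(-39), -100) + D(-33, -82)) = 1/(-1*31/14 - 20) = 1/(-31/14 - 20) = 1/(-311/14) = -14/311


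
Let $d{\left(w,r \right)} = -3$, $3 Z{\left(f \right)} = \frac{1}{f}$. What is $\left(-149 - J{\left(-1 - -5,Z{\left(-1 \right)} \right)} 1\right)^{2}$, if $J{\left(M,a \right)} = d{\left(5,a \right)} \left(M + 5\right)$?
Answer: $14884$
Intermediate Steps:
$Z{\left(f \right)} = \frac{1}{3 f}$
$J{\left(M,a \right)} = -15 - 3 M$ ($J{\left(M,a \right)} = - 3 \left(M + 5\right) = - 3 \left(5 + M\right) = -15 - 3 M$)
$\left(-149 - J{\left(-1 - -5,Z{\left(-1 \right)} \right)} 1\right)^{2} = \left(-149 - \left(-15 - 3 \left(-1 - -5\right)\right) 1\right)^{2} = \left(-149 - \left(-15 - 3 \left(-1 + 5\right)\right) 1\right)^{2} = \left(-149 - \left(-15 - 12\right) 1\right)^{2} = \left(-149 - \left(-27\right) 1\right)^{2} = \left(-149 - -27\right)^{2} = \left(-149 + 27\right)^{2} = \left(-122\right)^{2} = 14884$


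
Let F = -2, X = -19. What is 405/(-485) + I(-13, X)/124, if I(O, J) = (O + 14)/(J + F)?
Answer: -211021/252588 ≈ -0.83544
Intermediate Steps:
I(O, J) = (14 + O)/(-2 + J) (I(O, J) = (O + 14)/(J - 2) = (14 + O)/(-2 + J))
405/(-485) + I(-13, X)/124 = 405/(-485) + ((14 - 13)/(-2 - 19))/124 = 405*(-1/485) + (1/(-21))*(1/124) = -81/97 - 1/21*1*(1/124) = -81/97 - 1/21*1/124 = -81/97 - 1/2604 = -211021/252588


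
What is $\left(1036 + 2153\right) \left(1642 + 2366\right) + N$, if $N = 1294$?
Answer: $12782806$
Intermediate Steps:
$\left(1036 + 2153\right) \left(1642 + 2366\right) + N = \left(1036 + 2153\right) \left(1642 + 2366\right) + 1294 = 3189 \cdot 4008 + 1294 = 12781512 + 1294 = 12782806$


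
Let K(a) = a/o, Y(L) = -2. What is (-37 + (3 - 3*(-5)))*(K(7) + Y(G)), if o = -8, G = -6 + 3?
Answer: 437/8 ≈ 54.625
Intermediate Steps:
G = -3
K(a) = -a/8 (K(a) = a/(-8) = a*(-1/8) = -a/8)
(-37 + (3 - 3*(-5)))*(K(7) + Y(G)) = (-37 + (3 - 3*(-5)))*(-1/8*7 - 2) = (-37 + (3 + 15))*(-7/8 - 2) = (-37 + 18)*(-23/8) = -19*(-23/8) = 437/8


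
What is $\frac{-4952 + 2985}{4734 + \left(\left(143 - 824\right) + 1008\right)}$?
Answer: $- \frac{281}{723} \approx -0.38866$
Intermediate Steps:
$\frac{-4952 + 2985}{4734 + \left(\left(143 - 824\right) + 1008\right)} = - \frac{1967}{4734 + \left(-681 + 1008\right)} = - \frac{1967}{4734 + 327} = - \frac{1967}{5061} = \left(-1967\right) \frac{1}{5061} = - \frac{281}{723}$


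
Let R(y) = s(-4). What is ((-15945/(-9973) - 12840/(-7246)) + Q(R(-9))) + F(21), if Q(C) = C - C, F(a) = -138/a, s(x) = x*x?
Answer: -809512469/252925253 ≈ -3.2006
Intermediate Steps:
s(x) = x**2
R(y) = 16 (R(y) = (-4)**2 = 16)
Q(C) = 0
((-15945/(-9973) - 12840/(-7246)) + Q(R(-9))) + F(21) = ((-15945/(-9973) - 12840/(-7246)) + 0) - 138/21 = ((-15945*(-1/9973) - 12840*(-1/7246)) + 0) - 138*1/21 = ((15945/9973 + 6420/3623) + 0) - 46/7 = (121795395/36132179 + 0) - 46/7 = 121795395/36132179 - 46/7 = -809512469/252925253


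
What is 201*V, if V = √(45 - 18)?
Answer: 603*√3 ≈ 1044.4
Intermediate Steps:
V = 3*√3 (V = √27 = 3*√3 ≈ 5.1962)
201*V = 201*(3*√3) = 603*√3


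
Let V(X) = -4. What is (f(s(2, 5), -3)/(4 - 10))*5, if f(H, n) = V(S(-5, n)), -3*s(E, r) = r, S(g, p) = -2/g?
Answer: 10/3 ≈ 3.3333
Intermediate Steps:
s(E, r) = -r/3
f(H, n) = -4
(f(s(2, 5), -3)/(4 - 10))*5 = -4/(4 - 10)*5 = -4/(-6)*5 = -4*(-⅙)*5 = (⅔)*5 = 10/3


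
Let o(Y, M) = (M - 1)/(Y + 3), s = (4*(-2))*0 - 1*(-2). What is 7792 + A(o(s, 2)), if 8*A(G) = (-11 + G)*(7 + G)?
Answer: 194557/25 ≈ 7782.3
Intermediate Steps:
s = 2 (s = -8*0 + 2 = 0 + 2 = 2)
o(Y, M) = (-1 + M)/(3 + Y)
A(G) = (-11 + G)*(7 + G)/8 (A(G) = ((-11 + G)*(7 + G))/8 = (-11 + G)*(7 + G)/8)
7792 + A(o(s, 2)) = 7792 + (-77/8 - (-1 + 2)/(2*(3 + 2)) + ((-1 + 2)/(3 + 2))²/8) = 7792 + (-77/8 - 1/(2*5) + (1/5)²/8) = 7792 + (-77/8 - 1/10 + ((⅕)*1)²/8) = 7792 + (-77/8 - ½*⅕ + (⅕)²/8) = 7792 + (-77/8 - ⅒ + (⅛)*(1/25)) = 7792 + (-77/8 - ⅒ + 1/200) = 7792 - 243/25 = 194557/25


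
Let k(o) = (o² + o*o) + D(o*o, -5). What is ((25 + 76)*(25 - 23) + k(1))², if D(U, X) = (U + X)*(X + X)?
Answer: 59536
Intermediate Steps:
D(U, X) = 2*X*(U + X) (D(U, X) = (U + X)*(2*X) = 2*X*(U + X))
k(o) = 50 - 8*o² (k(o) = (o² + o*o) + 2*(-5)*(o*o - 5) = (o² + o²) + 2*(-5)*(o² - 5) = 2*o² + 2*(-5)*(-5 + o²) = 2*o² + (50 - 10*o²) = 50 - 8*o²)
((25 + 76)*(25 - 23) + k(1))² = ((25 + 76)*(25 - 23) + (50 - 8*1²))² = (101*2 + (50 - 8*1))² = (202 + (50 - 8))² = (202 + 42)² = 244² = 59536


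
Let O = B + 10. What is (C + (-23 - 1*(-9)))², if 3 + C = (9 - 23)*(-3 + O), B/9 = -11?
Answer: 1615441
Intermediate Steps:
B = -99 (B = 9*(-11) = -99)
O = -89 (O = -99 + 10 = -89)
C = 1285 (C = -3 + (9 - 23)*(-3 - 89) = -3 - 14*(-92) = -3 + 1288 = 1285)
(C + (-23 - 1*(-9)))² = (1285 + (-23 - 1*(-9)))² = (1285 + (-23 + 9))² = (1285 - 14)² = 1271² = 1615441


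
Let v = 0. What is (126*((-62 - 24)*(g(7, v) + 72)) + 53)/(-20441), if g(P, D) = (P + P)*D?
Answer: 780139/20441 ≈ 38.165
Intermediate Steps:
g(P, D) = 2*D*P (g(P, D) = (2*P)*D = 2*D*P)
(126*((-62 - 24)*(g(7, v) + 72)) + 53)/(-20441) = (126*((-62 - 24)*(2*0*7 + 72)) + 53)/(-20441) = (126*(-86*(0 + 72)) + 53)*(-1/20441) = (126*(-86*72) + 53)*(-1/20441) = (126*(-6192) + 53)*(-1/20441) = (-780192 + 53)*(-1/20441) = -780139*(-1/20441) = 780139/20441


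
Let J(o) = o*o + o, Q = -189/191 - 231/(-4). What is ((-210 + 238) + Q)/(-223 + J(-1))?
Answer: -64757/170372 ≈ -0.38009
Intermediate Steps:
Q = 43365/764 (Q = -189*1/191 - 231*(-¼) = -189/191 + 231/4 = 43365/764 ≈ 56.760)
J(o) = o + o² (J(o) = o² + o = o + o²)
((-210 + 238) + Q)/(-223 + J(-1)) = ((-210 + 238) + 43365/764)/(-223 - (1 - 1)) = (28 + 43365/764)/(-223 - 1*0) = 64757/(764*(-223 + 0)) = (64757/764)/(-223) = (64757/764)*(-1/223) = -64757/170372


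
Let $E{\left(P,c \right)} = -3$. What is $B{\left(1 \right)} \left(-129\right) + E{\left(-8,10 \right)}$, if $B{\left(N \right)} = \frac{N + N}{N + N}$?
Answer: $-132$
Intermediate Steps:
$B{\left(N \right)} = 1$ ($B{\left(N \right)} = \frac{2 N}{2 N} = 2 N \frac{1}{2 N} = 1$)
$B{\left(1 \right)} \left(-129\right) + E{\left(-8,10 \right)} = 1 \left(-129\right) - 3 = -129 - 3 = -132$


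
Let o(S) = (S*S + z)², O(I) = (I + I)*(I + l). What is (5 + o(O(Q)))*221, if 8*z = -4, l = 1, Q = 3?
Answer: 292785441/4 ≈ 7.3196e+7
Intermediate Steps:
z = -½ (z = (⅛)*(-4) = -½ ≈ -0.50000)
O(I) = 2*I*(1 + I) (O(I) = (I + I)*(I + 1) = (2*I)*(1 + I) = 2*I*(1 + I))
o(S) = (-½ + S²)² (o(S) = (S*S - ½)² = (S² - ½)² = (-½ + S²)²)
(5 + o(O(Q)))*221 = (5 + (-1 + 2*(2*3*(1 + 3))²)²/4)*221 = (5 + (-1 + 2*(2*3*4)²)²/4)*221 = (5 + (-1 + 2*24²)²/4)*221 = (5 + (-1 + 2*576)²/4)*221 = (5 + (-1 + 1152)²/4)*221 = (5 + (¼)*1151²)*221 = (5 + (¼)*1324801)*221 = (5 + 1324801/4)*221 = (1324821/4)*221 = 292785441/4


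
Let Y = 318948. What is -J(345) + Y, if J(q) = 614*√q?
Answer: 318948 - 614*√345 ≈ 3.0754e+5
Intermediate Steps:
-J(345) + Y = -614*√345 + 318948 = 318948 - 614*√345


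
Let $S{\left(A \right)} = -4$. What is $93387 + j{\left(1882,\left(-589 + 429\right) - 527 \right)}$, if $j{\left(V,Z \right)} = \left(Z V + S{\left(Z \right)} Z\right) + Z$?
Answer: $-1197486$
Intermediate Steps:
$j{\left(V,Z \right)} = - 3 Z + V Z$ ($j{\left(V,Z \right)} = \left(Z V - 4 Z\right) + Z = \left(V Z - 4 Z\right) + Z = \left(- 4 Z + V Z\right) + Z = - 3 Z + V Z$)
$93387 + j{\left(1882,\left(-589 + 429\right) - 527 \right)} = 93387 + \left(\left(-589 + 429\right) - 527\right) \left(-3 + 1882\right) = 93387 + \left(-160 - 527\right) 1879 = 93387 - 1290873 = -1197486$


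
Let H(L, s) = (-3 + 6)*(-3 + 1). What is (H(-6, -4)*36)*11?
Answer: -2376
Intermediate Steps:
H(L, s) = -6 (H(L, s) = 3*(-2) = -6)
(H(-6, -4)*36)*11 = -6*36*11 = -216*11 = -2376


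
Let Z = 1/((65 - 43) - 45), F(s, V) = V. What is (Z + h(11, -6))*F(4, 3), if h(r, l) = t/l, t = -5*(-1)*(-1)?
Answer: 109/46 ≈ 2.3696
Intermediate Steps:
t = -5 (t = 5*(-1) = -5)
h(r, l) = -5/l
Z = -1/23 (Z = 1/(22 - 45) = 1/(-23) = -1/23 ≈ -0.043478)
(Z + h(11, -6))*F(4, 3) = (-1/23 - 5/(-6))*3 = (-1/23 - 5*(-⅙))*3 = (-1/23 + ⅚)*3 = (109/138)*3 = 109/46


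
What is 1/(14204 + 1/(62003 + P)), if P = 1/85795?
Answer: 5319547386/75558851156539 ≈ 7.0403e-5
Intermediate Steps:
P = 1/85795 ≈ 1.1656e-5
1/(14204 + 1/(62003 + P)) = 1/(14204 + 1/(62003 + 1/85795)) = 1/(14204 + 1/(5319547386/85795)) = 1/(14204 + 85795/5319547386) = 1/(75558851156539/5319547386) = 5319547386/75558851156539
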